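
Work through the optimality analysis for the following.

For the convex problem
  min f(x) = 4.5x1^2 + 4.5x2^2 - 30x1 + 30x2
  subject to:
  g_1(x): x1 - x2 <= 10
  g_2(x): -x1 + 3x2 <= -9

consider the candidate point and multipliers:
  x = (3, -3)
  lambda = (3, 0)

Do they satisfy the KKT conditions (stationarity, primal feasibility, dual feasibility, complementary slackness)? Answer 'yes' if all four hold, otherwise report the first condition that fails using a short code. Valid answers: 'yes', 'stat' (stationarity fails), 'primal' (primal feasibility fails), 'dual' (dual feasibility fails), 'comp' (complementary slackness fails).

Gradient of f: grad f(x) = Q x + c = (-3, 3)
Constraint values g_i(x) = a_i^T x - b_i:
  g_1((3, -3)) = -4
  g_2((3, -3)) = -3
Stationarity residual: grad f(x) + sum_i lambda_i a_i = (0, 0)
  -> stationarity OK
Primal feasibility (all g_i <= 0): OK
Dual feasibility (all lambda_i >= 0): OK
Complementary slackness (lambda_i * g_i(x) = 0 for all i): FAILS

Verdict: the first failing condition is complementary_slackness -> comp.

comp


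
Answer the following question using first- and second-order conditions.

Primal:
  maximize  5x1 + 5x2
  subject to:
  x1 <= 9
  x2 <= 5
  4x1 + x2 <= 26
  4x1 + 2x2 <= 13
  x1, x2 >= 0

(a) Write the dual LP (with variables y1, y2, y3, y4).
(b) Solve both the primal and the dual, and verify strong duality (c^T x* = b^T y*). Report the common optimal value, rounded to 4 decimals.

The standard primal-dual pair for 'max c^T x s.t. A x <= b, x >= 0' is:
  Dual:  min b^T y  s.t.  A^T y >= c,  y >= 0.

So the dual LP is:
  minimize  9y1 + 5y2 + 26y3 + 13y4
  subject to:
    y1 + 4y3 + 4y4 >= 5
    y2 + y3 + 2y4 >= 5
    y1, y2, y3, y4 >= 0

Solving the primal: x* = (0.75, 5).
  primal value c^T x* = 28.75.
Solving the dual: y* = (0, 2.5, 0, 1.25).
  dual value b^T y* = 28.75.
Strong duality: c^T x* = b^T y*. Confirmed.

28.75


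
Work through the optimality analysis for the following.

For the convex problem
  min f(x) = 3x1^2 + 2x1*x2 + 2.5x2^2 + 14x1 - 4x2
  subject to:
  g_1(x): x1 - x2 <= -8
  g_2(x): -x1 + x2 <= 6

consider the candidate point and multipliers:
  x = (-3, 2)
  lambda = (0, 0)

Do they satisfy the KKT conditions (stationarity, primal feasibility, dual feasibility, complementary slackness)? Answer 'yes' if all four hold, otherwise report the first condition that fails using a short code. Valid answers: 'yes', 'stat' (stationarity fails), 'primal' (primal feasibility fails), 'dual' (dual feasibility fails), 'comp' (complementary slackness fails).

Gradient of f: grad f(x) = Q x + c = (0, 0)
Constraint values g_i(x) = a_i^T x - b_i:
  g_1((-3, 2)) = 3
  g_2((-3, 2)) = -1
Stationarity residual: grad f(x) + sum_i lambda_i a_i = (0, 0)
  -> stationarity OK
Primal feasibility (all g_i <= 0): FAILS
Dual feasibility (all lambda_i >= 0): OK
Complementary slackness (lambda_i * g_i(x) = 0 for all i): OK

Verdict: the first failing condition is primal_feasibility -> primal.

primal


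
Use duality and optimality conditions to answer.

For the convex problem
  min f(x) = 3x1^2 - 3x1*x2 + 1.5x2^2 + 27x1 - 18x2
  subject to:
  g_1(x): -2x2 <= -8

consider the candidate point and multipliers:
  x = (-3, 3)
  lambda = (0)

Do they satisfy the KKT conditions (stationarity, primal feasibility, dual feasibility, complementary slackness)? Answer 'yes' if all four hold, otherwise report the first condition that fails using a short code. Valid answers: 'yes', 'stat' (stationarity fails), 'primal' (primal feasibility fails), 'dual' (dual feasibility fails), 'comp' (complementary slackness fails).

Gradient of f: grad f(x) = Q x + c = (0, 0)
Constraint values g_i(x) = a_i^T x - b_i:
  g_1((-3, 3)) = 2
Stationarity residual: grad f(x) + sum_i lambda_i a_i = (0, 0)
  -> stationarity OK
Primal feasibility (all g_i <= 0): FAILS
Dual feasibility (all lambda_i >= 0): OK
Complementary slackness (lambda_i * g_i(x) = 0 for all i): OK

Verdict: the first failing condition is primal_feasibility -> primal.

primal


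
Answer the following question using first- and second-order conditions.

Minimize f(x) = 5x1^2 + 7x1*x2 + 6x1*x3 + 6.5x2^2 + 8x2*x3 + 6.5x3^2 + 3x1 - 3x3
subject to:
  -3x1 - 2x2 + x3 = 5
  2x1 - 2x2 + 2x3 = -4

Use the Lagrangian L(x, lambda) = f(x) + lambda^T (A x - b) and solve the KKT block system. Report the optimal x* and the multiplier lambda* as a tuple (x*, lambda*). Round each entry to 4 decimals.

Form the Lagrangian:
  L(x, lambda) = (1/2) x^T Q x + c^T x + lambda^T (A x - b)
Stationarity (grad_x L = 0): Q x + c + A^T lambda = 0.
Primal feasibility: A x = b.

This gives the KKT block system:
  [ Q   A^T ] [ x     ]   [-c ]
  [ A    0  ] [ lambda ] = [ b ]

Solving the linear system:
  x*      = (-1.917, 0.668, 0.585)
  lambda* = (-1.6078, 1.5803)
  f(x*)   = 3.427

x* = (-1.917, 0.668, 0.585), lambda* = (-1.6078, 1.5803)


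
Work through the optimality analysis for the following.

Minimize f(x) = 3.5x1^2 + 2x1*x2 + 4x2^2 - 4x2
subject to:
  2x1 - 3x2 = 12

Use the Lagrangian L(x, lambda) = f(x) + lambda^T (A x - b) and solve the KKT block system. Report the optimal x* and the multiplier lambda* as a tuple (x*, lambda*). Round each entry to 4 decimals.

Form the Lagrangian:
  L(x, lambda) = (1/2) x^T Q x + c^T x + lambda^T (A x - b)
Stationarity (grad_x L = 0): Q x + c + A^T lambda = 0.
Primal feasibility: A x = b.

This gives the KKT block system:
  [ Q   A^T ] [ x     ]   [-c ]
  [ A    0  ] [ lambda ] = [ b ]

Solving the linear system:
  x*      = (2.4202, -2.3866)
  lambda* = (-6.084)
  f(x*)   = 41.2773

x* = (2.4202, -2.3866), lambda* = (-6.084)


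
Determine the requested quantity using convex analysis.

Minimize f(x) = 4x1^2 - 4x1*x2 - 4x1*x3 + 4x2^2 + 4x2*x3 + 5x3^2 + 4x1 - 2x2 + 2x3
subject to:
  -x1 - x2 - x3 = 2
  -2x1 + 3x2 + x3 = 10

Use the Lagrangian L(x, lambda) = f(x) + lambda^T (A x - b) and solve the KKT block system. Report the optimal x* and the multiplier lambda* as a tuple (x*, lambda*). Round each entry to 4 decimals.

Form the Lagrangian:
  L(x, lambda) = (1/2) x^T Q x + c^T x + lambda^T (A x - b)
Stationarity (grad_x L = 0): Q x + c + A^T lambda = 0.
Primal feasibility: A x = b.

This gives the KKT block system:
  [ Q   A^T ] [ x     ]   [-c ]
  [ A    0  ] [ lambda ] = [ b ]

Solving the linear system:
  x*      = (-2.5263, 2.2105, -1.6842)
  lambda* = (-3.3684, -7.4737)
  f(x*)   = 31.7895

x* = (-2.5263, 2.2105, -1.6842), lambda* = (-3.3684, -7.4737)


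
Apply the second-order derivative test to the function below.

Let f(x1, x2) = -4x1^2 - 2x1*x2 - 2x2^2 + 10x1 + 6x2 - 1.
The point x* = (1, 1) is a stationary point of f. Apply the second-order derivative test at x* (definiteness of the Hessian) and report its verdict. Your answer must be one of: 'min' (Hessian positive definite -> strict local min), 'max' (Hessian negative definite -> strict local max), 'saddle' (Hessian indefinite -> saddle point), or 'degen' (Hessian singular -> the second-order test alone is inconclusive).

Compute the Hessian H = grad^2 f:
  H = [[-8, -2], [-2, -4]]
Verify stationarity: grad f(x*) = H x* + g = (0, 0).
Eigenvalues of H: -8.8284, -3.1716.
Both eigenvalues < 0, so H is negative definite -> x* is a strict local max.

max


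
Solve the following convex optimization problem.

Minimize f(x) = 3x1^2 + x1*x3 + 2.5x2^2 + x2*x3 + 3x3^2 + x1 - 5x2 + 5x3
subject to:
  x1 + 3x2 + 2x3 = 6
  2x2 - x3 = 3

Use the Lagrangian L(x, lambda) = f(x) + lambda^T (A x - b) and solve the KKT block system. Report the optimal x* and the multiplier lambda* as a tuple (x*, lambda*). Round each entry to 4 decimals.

Form the Lagrangian:
  L(x, lambda) = (1/2) x^T Q x + c^T x + lambda^T (A x - b)
Stationarity (grad_x L = 0): Q x + c + A^T lambda = 0.
Primal feasibility: A x = b.

This gives the KKT block system:
  [ Q   A^T ] [ x     ]   [-c ]
  [ A    0  ] [ lambda ] = [ b ]

Solving the linear system:
  x*      = (0.2943, 1.6722, 0.3445)
  lambda* = (-3.1104, 2.8127)
  f(x*)   = 1.9398

x* = (0.2943, 1.6722, 0.3445), lambda* = (-3.1104, 2.8127)


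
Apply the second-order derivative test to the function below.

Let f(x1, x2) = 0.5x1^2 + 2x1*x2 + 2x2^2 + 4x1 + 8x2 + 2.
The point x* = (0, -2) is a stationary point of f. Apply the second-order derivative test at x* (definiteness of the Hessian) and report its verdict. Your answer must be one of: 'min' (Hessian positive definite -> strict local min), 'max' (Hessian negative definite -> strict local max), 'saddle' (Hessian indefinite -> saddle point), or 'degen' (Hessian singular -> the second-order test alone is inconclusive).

Compute the Hessian H = grad^2 f:
  H = [[1, 2], [2, 4]]
Verify stationarity: grad f(x*) = H x* + g = (0, 0).
Eigenvalues of H: 0, 5.
H has a zero eigenvalue (singular; positive semidefinite but not definite), so H is neither positive definite, negative definite, nor indefinite. The second-order test alone is inconclusive -> degen.
(Indeed, f is constant along the null direction of H through x*, so x* is not a strict local extremum.)

degen


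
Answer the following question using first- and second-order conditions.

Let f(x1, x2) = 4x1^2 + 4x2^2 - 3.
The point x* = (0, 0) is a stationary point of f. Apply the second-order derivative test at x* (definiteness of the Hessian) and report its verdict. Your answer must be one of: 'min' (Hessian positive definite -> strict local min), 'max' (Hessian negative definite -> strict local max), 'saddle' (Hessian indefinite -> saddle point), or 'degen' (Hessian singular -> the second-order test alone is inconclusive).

Compute the Hessian H = grad^2 f:
  H = [[8, 0], [0, 8]]
Verify stationarity: grad f(x*) = H x* + g = (0, 0).
Eigenvalues of H: 8, 8.
Both eigenvalues > 0, so H is positive definite -> x* is a strict local min.

min


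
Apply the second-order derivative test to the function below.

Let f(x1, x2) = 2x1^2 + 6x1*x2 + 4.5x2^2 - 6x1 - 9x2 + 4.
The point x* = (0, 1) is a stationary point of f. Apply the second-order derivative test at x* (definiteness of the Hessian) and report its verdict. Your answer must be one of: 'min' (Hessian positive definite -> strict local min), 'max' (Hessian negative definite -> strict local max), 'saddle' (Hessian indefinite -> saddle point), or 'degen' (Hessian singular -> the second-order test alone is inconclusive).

Compute the Hessian H = grad^2 f:
  H = [[4, 6], [6, 9]]
Verify stationarity: grad f(x*) = H x* + g = (0, 0).
Eigenvalues of H: 0, 13.
H has a zero eigenvalue (singular; positive semidefinite but not definite), so H is neither positive definite, negative definite, nor indefinite. The second-order test alone is inconclusive -> degen.
(Indeed, f is constant along the null direction of H through x*, so x* is not a strict local extremum.)

degen


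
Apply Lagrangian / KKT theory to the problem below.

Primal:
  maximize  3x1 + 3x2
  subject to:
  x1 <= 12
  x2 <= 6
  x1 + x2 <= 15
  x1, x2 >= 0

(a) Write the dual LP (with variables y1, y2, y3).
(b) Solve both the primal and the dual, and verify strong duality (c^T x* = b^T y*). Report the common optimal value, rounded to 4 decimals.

The standard primal-dual pair for 'max c^T x s.t. A x <= b, x >= 0' is:
  Dual:  min b^T y  s.t.  A^T y >= c,  y >= 0.

So the dual LP is:
  minimize  12y1 + 6y2 + 15y3
  subject to:
    y1 + y3 >= 3
    y2 + y3 >= 3
    y1, y2, y3 >= 0

Solving the primal: x* = (9, 6).
  primal value c^T x* = 45.
Solving the dual: y* = (0, 0, 3).
  dual value b^T y* = 45.
Strong duality: c^T x* = b^T y*. Confirmed.

45


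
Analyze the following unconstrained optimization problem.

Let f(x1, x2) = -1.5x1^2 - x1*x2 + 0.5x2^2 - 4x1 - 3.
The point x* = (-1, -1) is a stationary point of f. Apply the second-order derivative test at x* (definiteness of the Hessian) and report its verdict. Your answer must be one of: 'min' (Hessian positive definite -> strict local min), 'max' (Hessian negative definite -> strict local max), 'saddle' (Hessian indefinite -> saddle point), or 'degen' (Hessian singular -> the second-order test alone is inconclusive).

Compute the Hessian H = grad^2 f:
  H = [[-3, -1], [-1, 1]]
Verify stationarity: grad f(x*) = H x* + g = (0, 0).
Eigenvalues of H: -3.2361, 1.2361.
Eigenvalues have mixed signs, so H is indefinite -> x* is a saddle point.

saddle


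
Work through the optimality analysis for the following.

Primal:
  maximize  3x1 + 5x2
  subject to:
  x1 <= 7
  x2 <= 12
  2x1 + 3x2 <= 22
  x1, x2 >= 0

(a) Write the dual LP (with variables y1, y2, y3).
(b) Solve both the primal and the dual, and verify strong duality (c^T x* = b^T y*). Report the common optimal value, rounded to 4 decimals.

The standard primal-dual pair for 'max c^T x s.t. A x <= b, x >= 0' is:
  Dual:  min b^T y  s.t.  A^T y >= c,  y >= 0.

So the dual LP is:
  minimize  7y1 + 12y2 + 22y3
  subject to:
    y1 + 2y3 >= 3
    y2 + 3y3 >= 5
    y1, y2, y3 >= 0

Solving the primal: x* = (0, 7.3333).
  primal value c^T x* = 36.6667.
Solving the dual: y* = (0, 0, 1.6667).
  dual value b^T y* = 36.6667.
Strong duality: c^T x* = b^T y*. Confirmed.

36.6667


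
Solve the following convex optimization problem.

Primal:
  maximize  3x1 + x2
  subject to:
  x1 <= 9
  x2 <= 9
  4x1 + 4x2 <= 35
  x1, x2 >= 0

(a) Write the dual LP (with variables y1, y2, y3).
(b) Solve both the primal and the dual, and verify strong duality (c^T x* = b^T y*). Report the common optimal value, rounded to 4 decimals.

The standard primal-dual pair for 'max c^T x s.t. A x <= b, x >= 0' is:
  Dual:  min b^T y  s.t.  A^T y >= c,  y >= 0.

So the dual LP is:
  minimize  9y1 + 9y2 + 35y3
  subject to:
    y1 + 4y3 >= 3
    y2 + 4y3 >= 1
    y1, y2, y3 >= 0

Solving the primal: x* = (8.75, 0).
  primal value c^T x* = 26.25.
Solving the dual: y* = (0, 0, 0.75).
  dual value b^T y* = 26.25.
Strong duality: c^T x* = b^T y*. Confirmed.

26.25


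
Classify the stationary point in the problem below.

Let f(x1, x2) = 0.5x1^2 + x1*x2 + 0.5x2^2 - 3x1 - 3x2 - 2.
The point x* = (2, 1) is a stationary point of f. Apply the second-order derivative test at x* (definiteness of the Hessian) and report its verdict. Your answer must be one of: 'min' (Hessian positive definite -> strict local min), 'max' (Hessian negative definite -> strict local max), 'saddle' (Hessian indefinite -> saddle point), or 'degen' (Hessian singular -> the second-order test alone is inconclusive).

Compute the Hessian H = grad^2 f:
  H = [[1, 1], [1, 1]]
Verify stationarity: grad f(x*) = H x* + g = (0, 0).
Eigenvalues of H: 0, 2.
H has a zero eigenvalue (singular; positive semidefinite but not definite), so H is neither positive definite, negative definite, nor indefinite. The second-order test alone is inconclusive -> degen.
(Indeed, f is constant along the null direction of H through x*, so x* is not a strict local extremum.)

degen


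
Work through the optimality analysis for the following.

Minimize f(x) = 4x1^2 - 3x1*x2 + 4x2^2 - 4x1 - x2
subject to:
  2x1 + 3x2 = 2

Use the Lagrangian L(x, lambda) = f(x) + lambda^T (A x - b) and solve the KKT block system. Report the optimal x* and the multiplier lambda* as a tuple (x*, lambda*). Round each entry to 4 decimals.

Form the Lagrangian:
  L(x, lambda) = (1/2) x^T Q x + c^T x + lambda^T (A x - b)
Stationarity (grad_x L = 0): Q x + c + A^T lambda = 0.
Primal feasibility: A x = b.

This gives the KKT block system:
  [ Q   A^T ] [ x     ]   [-c ]
  [ A    0  ] [ lambda ] = [ b ]

Solving the linear system:
  x*      = (0.5714, 0.2857)
  lambda* = (0.1429)
  f(x*)   = -1.4286

x* = (0.5714, 0.2857), lambda* = (0.1429)


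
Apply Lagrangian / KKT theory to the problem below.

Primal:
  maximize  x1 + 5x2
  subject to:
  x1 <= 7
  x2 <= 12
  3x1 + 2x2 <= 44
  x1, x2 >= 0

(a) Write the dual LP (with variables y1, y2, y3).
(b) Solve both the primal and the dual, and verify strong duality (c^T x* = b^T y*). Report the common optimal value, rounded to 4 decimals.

The standard primal-dual pair for 'max c^T x s.t. A x <= b, x >= 0' is:
  Dual:  min b^T y  s.t.  A^T y >= c,  y >= 0.

So the dual LP is:
  minimize  7y1 + 12y2 + 44y3
  subject to:
    y1 + 3y3 >= 1
    y2 + 2y3 >= 5
    y1, y2, y3 >= 0

Solving the primal: x* = (6.6667, 12).
  primal value c^T x* = 66.6667.
Solving the dual: y* = (0, 4.3333, 0.3333).
  dual value b^T y* = 66.6667.
Strong duality: c^T x* = b^T y*. Confirmed.

66.6667


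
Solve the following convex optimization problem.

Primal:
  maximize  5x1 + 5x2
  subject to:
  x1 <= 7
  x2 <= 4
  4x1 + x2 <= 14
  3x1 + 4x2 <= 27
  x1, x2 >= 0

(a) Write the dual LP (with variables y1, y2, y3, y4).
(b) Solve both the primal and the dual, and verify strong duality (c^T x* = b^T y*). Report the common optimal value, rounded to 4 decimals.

The standard primal-dual pair for 'max c^T x s.t. A x <= b, x >= 0' is:
  Dual:  min b^T y  s.t.  A^T y >= c,  y >= 0.

So the dual LP is:
  minimize  7y1 + 4y2 + 14y3 + 27y4
  subject to:
    y1 + 4y3 + 3y4 >= 5
    y2 + y3 + 4y4 >= 5
    y1, y2, y3, y4 >= 0

Solving the primal: x* = (2.5, 4).
  primal value c^T x* = 32.5.
Solving the dual: y* = (0, 3.75, 1.25, 0).
  dual value b^T y* = 32.5.
Strong duality: c^T x* = b^T y*. Confirmed.

32.5


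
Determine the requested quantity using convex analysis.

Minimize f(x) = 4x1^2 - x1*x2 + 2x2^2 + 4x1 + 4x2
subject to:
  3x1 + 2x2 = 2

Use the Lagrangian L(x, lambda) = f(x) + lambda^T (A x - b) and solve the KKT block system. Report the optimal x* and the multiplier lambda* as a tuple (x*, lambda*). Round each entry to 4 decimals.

Form the Lagrangian:
  L(x, lambda) = (1/2) x^T Q x + c^T x + lambda^T (A x - b)
Stationarity (grad_x L = 0): Q x + c + A^T lambda = 0.
Primal feasibility: A x = b.

This gives the KKT block system:
  [ Q   A^T ] [ x     ]   [-c ]
  [ A    0  ] [ lambda ] = [ b ]

Solving the linear system:
  x*      = (0.45, 0.325)
  lambda* = (-2.425)
  f(x*)   = 3.975

x* = (0.45, 0.325), lambda* = (-2.425)


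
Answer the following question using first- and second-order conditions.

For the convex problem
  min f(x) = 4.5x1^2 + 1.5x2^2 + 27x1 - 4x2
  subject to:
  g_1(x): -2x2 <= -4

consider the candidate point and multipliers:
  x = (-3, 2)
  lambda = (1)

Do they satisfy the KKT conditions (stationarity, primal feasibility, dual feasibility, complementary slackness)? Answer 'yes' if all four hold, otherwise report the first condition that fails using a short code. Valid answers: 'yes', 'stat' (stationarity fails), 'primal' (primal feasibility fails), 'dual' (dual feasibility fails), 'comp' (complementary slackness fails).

Gradient of f: grad f(x) = Q x + c = (0, 2)
Constraint values g_i(x) = a_i^T x - b_i:
  g_1((-3, 2)) = 0
Stationarity residual: grad f(x) + sum_i lambda_i a_i = (0, 0)
  -> stationarity OK
Primal feasibility (all g_i <= 0): OK
Dual feasibility (all lambda_i >= 0): OK
Complementary slackness (lambda_i * g_i(x) = 0 for all i): OK

Verdict: yes, KKT holds.

yes


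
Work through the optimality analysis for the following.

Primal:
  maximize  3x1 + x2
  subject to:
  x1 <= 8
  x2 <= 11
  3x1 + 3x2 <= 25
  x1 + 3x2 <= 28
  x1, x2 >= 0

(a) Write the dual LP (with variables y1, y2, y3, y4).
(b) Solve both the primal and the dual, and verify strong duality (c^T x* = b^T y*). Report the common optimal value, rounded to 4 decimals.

The standard primal-dual pair for 'max c^T x s.t. A x <= b, x >= 0' is:
  Dual:  min b^T y  s.t.  A^T y >= c,  y >= 0.

So the dual LP is:
  minimize  8y1 + 11y2 + 25y3 + 28y4
  subject to:
    y1 + 3y3 + y4 >= 3
    y2 + 3y3 + 3y4 >= 1
    y1, y2, y3, y4 >= 0

Solving the primal: x* = (8, 0.3333).
  primal value c^T x* = 24.3333.
Solving the dual: y* = (2, 0, 0.3333, 0).
  dual value b^T y* = 24.3333.
Strong duality: c^T x* = b^T y*. Confirmed.

24.3333


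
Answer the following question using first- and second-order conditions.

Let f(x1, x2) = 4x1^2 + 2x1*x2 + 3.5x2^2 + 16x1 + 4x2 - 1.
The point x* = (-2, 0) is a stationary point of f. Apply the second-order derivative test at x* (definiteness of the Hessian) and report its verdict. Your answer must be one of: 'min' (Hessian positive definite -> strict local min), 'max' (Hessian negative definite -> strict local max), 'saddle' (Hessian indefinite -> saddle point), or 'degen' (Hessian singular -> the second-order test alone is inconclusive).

Compute the Hessian H = grad^2 f:
  H = [[8, 2], [2, 7]]
Verify stationarity: grad f(x*) = H x* + g = (0, 0).
Eigenvalues of H: 5.4384, 9.5616.
Both eigenvalues > 0, so H is positive definite -> x* is a strict local min.

min


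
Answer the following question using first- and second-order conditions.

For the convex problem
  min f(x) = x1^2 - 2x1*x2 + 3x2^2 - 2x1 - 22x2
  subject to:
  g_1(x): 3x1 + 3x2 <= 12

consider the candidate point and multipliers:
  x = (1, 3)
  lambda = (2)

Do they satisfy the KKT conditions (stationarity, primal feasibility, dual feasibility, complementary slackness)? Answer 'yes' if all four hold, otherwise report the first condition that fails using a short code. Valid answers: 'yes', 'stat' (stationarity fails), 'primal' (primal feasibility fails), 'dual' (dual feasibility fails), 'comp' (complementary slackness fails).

Gradient of f: grad f(x) = Q x + c = (-6, -6)
Constraint values g_i(x) = a_i^T x - b_i:
  g_1((1, 3)) = 0
Stationarity residual: grad f(x) + sum_i lambda_i a_i = (0, 0)
  -> stationarity OK
Primal feasibility (all g_i <= 0): OK
Dual feasibility (all lambda_i >= 0): OK
Complementary slackness (lambda_i * g_i(x) = 0 for all i): OK

Verdict: yes, KKT holds.

yes


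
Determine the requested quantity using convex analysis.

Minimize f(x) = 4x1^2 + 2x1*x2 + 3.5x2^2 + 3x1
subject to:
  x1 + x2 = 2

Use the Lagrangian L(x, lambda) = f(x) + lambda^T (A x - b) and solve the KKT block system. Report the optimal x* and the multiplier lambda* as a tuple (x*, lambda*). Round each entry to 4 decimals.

Form the Lagrangian:
  L(x, lambda) = (1/2) x^T Q x + c^T x + lambda^T (A x - b)
Stationarity (grad_x L = 0): Q x + c + A^T lambda = 0.
Primal feasibility: A x = b.

This gives the KKT block system:
  [ Q   A^T ] [ x     ]   [-c ]
  [ A    0  ] [ lambda ] = [ b ]

Solving the linear system:
  x*      = (0.6364, 1.3636)
  lambda* = (-10.8182)
  f(x*)   = 11.7727

x* = (0.6364, 1.3636), lambda* = (-10.8182)


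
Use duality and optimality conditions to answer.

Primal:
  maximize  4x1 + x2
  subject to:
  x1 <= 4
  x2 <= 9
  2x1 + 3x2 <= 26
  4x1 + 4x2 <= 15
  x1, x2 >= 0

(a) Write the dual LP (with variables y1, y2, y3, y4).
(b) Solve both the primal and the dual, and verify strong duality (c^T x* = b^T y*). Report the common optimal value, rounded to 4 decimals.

The standard primal-dual pair for 'max c^T x s.t. A x <= b, x >= 0' is:
  Dual:  min b^T y  s.t.  A^T y >= c,  y >= 0.

So the dual LP is:
  minimize  4y1 + 9y2 + 26y3 + 15y4
  subject to:
    y1 + 2y3 + 4y4 >= 4
    y2 + 3y3 + 4y4 >= 1
    y1, y2, y3, y4 >= 0

Solving the primal: x* = (3.75, 0).
  primal value c^T x* = 15.
Solving the dual: y* = (0, 0, 0, 1).
  dual value b^T y* = 15.
Strong duality: c^T x* = b^T y*. Confirmed.

15


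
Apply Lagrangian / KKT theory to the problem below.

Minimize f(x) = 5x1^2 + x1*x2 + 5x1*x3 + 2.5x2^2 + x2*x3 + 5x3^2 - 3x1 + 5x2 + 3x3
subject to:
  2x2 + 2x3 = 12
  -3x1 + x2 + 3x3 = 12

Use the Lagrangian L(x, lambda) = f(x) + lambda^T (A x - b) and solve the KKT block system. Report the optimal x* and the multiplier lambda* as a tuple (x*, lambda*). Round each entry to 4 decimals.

Form the Lagrangian:
  L(x, lambda) = (1/2) x^T Q x + c^T x + lambda^T (A x - b)
Stationarity (grad_x L = 0): Q x + c + A^T lambda = 0.
Primal feasibility: A x = b.

This gives the KKT block system:
  [ Q   A^T ] [ x     ]   [-c ]
  [ A    0  ] [ lambda ] = [ b ]

Solving the linear system:
  x*      = (-0.6732, 4.0098, 1.9902)
  lambda* = (-13.8878, 1.4098)
  f(x*)   = 88.8878

x* = (-0.6732, 4.0098, 1.9902), lambda* = (-13.8878, 1.4098)


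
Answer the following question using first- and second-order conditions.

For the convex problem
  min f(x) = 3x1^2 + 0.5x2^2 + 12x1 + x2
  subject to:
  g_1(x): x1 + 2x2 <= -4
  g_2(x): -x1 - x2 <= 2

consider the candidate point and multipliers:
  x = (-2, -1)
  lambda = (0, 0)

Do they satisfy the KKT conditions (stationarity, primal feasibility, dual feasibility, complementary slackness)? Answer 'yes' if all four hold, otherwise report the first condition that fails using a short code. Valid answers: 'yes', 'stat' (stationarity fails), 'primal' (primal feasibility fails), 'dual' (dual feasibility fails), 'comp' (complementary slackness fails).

Gradient of f: grad f(x) = Q x + c = (0, 0)
Constraint values g_i(x) = a_i^T x - b_i:
  g_1((-2, -1)) = 0
  g_2((-2, -1)) = 1
Stationarity residual: grad f(x) + sum_i lambda_i a_i = (0, 0)
  -> stationarity OK
Primal feasibility (all g_i <= 0): FAILS
Dual feasibility (all lambda_i >= 0): OK
Complementary slackness (lambda_i * g_i(x) = 0 for all i): OK

Verdict: the first failing condition is primal_feasibility -> primal.

primal


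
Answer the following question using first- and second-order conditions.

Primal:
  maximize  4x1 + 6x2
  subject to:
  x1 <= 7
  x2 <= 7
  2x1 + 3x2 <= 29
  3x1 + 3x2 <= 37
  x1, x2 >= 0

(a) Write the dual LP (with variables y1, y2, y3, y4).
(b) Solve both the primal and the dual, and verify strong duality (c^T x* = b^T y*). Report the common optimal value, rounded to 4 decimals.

The standard primal-dual pair for 'max c^T x s.t. A x <= b, x >= 0' is:
  Dual:  min b^T y  s.t.  A^T y >= c,  y >= 0.

So the dual LP is:
  minimize  7y1 + 7y2 + 29y3 + 37y4
  subject to:
    y1 + 2y3 + 3y4 >= 4
    y2 + 3y3 + 3y4 >= 6
    y1, y2, y3, y4 >= 0

Solving the primal: x* = (7, 5).
  primal value c^T x* = 58.
Solving the dual: y* = (0, 0, 2, 0).
  dual value b^T y* = 58.
Strong duality: c^T x* = b^T y*. Confirmed.

58


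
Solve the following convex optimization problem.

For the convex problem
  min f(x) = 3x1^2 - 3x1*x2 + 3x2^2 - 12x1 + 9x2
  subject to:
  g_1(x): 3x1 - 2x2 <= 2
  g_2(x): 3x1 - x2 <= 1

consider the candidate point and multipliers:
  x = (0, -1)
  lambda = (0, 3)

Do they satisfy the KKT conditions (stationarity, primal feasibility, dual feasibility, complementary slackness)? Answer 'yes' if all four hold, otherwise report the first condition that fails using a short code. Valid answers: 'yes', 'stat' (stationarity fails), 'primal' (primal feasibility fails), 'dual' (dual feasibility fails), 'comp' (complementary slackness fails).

Gradient of f: grad f(x) = Q x + c = (-9, 3)
Constraint values g_i(x) = a_i^T x - b_i:
  g_1((0, -1)) = 0
  g_2((0, -1)) = 0
Stationarity residual: grad f(x) + sum_i lambda_i a_i = (0, 0)
  -> stationarity OK
Primal feasibility (all g_i <= 0): OK
Dual feasibility (all lambda_i >= 0): OK
Complementary slackness (lambda_i * g_i(x) = 0 for all i): OK

Verdict: yes, KKT holds.

yes


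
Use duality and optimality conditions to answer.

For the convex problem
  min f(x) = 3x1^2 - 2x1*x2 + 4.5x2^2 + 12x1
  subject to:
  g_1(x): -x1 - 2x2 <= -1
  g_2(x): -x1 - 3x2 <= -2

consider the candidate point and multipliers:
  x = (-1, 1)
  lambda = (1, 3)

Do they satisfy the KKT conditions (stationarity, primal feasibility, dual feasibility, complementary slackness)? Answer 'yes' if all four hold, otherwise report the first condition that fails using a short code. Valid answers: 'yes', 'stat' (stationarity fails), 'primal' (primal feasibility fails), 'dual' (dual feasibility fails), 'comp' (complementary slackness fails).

Gradient of f: grad f(x) = Q x + c = (4, 11)
Constraint values g_i(x) = a_i^T x - b_i:
  g_1((-1, 1)) = 0
  g_2((-1, 1)) = 0
Stationarity residual: grad f(x) + sum_i lambda_i a_i = (0, 0)
  -> stationarity OK
Primal feasibility (all g_i <= 0): OK
Dual feasibility (all lambda_i >= 0): OK
Complementary slackness (lambda_i * g_i(x) = 0 for all i): OK

Verdict: yes, KKT holds.

yes


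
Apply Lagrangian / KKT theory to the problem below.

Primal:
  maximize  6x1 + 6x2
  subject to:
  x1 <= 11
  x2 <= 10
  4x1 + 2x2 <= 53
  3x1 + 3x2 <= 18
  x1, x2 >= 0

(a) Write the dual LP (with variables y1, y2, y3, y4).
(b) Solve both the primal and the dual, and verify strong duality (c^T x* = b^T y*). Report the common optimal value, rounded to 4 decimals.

The standard primal-dual pair for 'max c^T x s.t. A x <= b, x >= 0' is:
  Dual:  min b^T y  s.t.  A^T y >= c,  y >= 0.

So the dual LP is:
  minimize  11y1 + 10y2 + 53y3 + 18y4
  subject to:
    y1 + 4y3 + 3y4 >= 6
    y2 + 2y3 + 3y4 >= 6
    y1, y2, y3, y4 >= 0

Solving the primal: x* = (6, 0).
  primal value c^T x* = 36.
Solving the dual: y* = (0, 0, 0, 2).
  dual value b^T y* = 36.
Strong duality: c^T x* = b^T y*. Confirmed.

36


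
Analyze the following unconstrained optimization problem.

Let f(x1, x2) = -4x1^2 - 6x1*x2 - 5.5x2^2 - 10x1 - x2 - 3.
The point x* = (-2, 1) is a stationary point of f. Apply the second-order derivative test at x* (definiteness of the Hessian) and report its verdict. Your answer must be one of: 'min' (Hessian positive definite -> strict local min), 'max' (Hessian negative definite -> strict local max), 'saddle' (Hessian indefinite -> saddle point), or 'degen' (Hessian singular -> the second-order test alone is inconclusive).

Compute the Hessian H = grad^2 f:
  H = [[-8, -6], [-6, -11]]
Verify stationarity: grad f(x*) = H x* + g = (0, 0).
Eigenvalues of H: -15.6847, -3.3153.
Both eigenvalues < 0, so H is negative definite -> x* is a strict local max.

max


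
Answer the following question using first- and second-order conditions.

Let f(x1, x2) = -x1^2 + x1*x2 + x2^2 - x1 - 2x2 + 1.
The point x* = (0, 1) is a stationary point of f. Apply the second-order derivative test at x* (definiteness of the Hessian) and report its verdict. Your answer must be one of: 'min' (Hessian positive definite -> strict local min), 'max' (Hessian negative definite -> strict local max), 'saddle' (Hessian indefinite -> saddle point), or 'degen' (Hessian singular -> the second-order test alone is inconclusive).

Compute the Hessian H = grad^2 f:
  H = [[-2, 1], [1, 2]]
Verify stationarity: grad f(x*) = H x* + g = (0, 0).
Eigenvalues of H: -2.2361, 2.2361.
Eigenvalues have mixed signs, so H is indefinite -> x* is a saddle point.

saddle


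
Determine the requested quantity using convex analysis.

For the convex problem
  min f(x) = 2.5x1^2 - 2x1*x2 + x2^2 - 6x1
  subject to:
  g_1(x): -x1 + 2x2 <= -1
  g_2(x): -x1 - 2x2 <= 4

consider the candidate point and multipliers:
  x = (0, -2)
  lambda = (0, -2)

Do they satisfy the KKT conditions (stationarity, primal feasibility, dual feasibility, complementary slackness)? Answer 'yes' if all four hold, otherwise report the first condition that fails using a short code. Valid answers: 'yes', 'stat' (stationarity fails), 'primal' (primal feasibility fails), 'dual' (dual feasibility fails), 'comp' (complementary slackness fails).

Gradient of f: grad f(x) = Q x + c = (-2, -4)
Constraint values g_i(x) = a_i^T x - b_i:
  g_1((0, -2)) = -3
  g_2((0, -2)) = 0
Stationarity residual: grad f(x) + sum_i lambda_i a_i = (0, 0)
  -> stationarity OK
Primal feasibility (all g_i <= 0): OK
Dual feasibility (all lambda_i >= 0): FAILS
Complementary slackness (lambda_i * g_i(x) = 0 for all i): OK

Verdict: the first failing condition is dual_feasibility -> dual.

dual


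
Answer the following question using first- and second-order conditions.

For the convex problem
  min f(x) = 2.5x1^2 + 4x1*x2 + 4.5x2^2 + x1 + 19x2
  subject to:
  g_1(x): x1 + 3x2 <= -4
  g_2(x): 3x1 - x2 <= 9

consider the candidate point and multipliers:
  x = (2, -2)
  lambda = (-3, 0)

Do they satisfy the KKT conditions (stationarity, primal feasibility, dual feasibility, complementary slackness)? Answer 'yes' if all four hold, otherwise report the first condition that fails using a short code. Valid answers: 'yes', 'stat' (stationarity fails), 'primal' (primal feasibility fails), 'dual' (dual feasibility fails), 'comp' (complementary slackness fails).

Gradient of f: grad f(x) = Q x + c = (3, 9)
Constraint values g_i(x) = a_i^T x - b_i:
  g_1((2, -2)) = 0
  g_2((2, -2)) = -1
Stationarity residual: grad f(x) + sum_i lambda_i a_i = (0, 0)
  -> stationarity OK
Primal feasibility (all g_i <= 0): OK
Dual feasibility (all lambda_i >= 0): FAILS
Complementary slackness (lambda_i * g_i(x) = 0 for all i): OK

Verdict: the first failing condition is dual_feasibility -> dual.

dual


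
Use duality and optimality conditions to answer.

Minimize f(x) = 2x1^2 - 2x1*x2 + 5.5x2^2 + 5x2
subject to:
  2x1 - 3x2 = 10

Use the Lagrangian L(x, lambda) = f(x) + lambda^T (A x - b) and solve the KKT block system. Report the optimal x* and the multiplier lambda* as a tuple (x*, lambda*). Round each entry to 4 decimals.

Form the Lagrangian:
  L(x, lambda) = (1/2) x^T Q x + c^T x + lambda^T (A x - b)
Stationarity (grad_x L = 0): Q x + c + A^T lambda = 0.
Primal feasibility: A x = b.

This gives the KKT block system:
  [ Q   A^T ] [ x     ]   [-c ]
  [ A    0  ] [ lambda ] = [ b ]

Solving the linear system:
  x*      = (2.3214, -1.7857)
  lambda* = (-6.4286)
  f(x*)   = 27.6786

x* = (2.3214, -1.7857), lambda* = (-6.4286)


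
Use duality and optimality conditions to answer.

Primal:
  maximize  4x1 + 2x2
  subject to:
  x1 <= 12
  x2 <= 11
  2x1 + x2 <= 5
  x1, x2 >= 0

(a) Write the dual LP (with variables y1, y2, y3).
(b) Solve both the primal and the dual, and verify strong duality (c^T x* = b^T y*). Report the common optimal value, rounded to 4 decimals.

The standard primal-dual pair for 'max c^T x s.t. A x <= b, x >= 0' is:
  Dual:  min b^T y  s.t.  A^T y >= c,  y >= 0.

So the dual LP is:
  minimize  12y1 + 11y2 + 5y3
  subject to:
    y1 + 2y3 >= 4
    y2 + y3 >= 2
    y1, y2, y3 >= 0

Solving the primal: x* = (2.5, 0).
  primal value c^T x* = 10.
Solving the dual: y* = (0, 0, 2).
  dual value b^T y* = 10.
Strong duality: c^T x* = b^T y*. Confirmed.

10


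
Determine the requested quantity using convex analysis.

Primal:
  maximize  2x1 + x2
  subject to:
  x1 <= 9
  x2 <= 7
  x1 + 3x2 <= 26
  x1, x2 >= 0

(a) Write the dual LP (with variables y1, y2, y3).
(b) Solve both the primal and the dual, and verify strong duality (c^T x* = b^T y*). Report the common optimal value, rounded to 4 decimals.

The standard primal-dual pair for 'max c^T x s.t. A x <= b, x >= 0' is:
  Dual:  min b^T y  s.t.  A^T y >= c,  y >= 0.

So the dual LP is:
  minimize  9y1 + 7y2 + 26y3
  subject to:
    y1 + y3 >= 2
    y2 + 3y3 >= 1
    y1, y2, y3 >= 0

Solving the primal: x* = (9, 5.6667).
  primal value c^T x* = 23.6667.
Solving the dual: y* = (1.6667, 0, 0.3333).
  dual value b^T y* = 23.6667.
Strong duality: c^T x* = b^T y*. Confirmed.

23.6667


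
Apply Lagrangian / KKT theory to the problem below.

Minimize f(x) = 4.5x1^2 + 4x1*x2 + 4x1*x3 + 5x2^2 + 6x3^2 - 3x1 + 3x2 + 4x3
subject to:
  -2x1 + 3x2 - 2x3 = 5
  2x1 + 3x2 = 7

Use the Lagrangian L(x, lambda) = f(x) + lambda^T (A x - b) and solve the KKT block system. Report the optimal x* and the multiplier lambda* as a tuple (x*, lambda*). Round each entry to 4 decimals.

Form the Lagrangian:
  L(x, lambda) = (1/2) x^T Q x + c^T x + lambda^T (A x - b)
Stationarity (grad_x L = 0): Q x + c + A^T lambda = 0.
Primal feasibility: A x = b.

This gives the KKT block system:
  [ Q   A^T ] [ x     ]   [-c ]
  [ A    0  ] [ lambda ] = [ b ]

Solving the linear system:
  x*      = (0.9778, 1.6814, -0.9557)
  lambda* = (-1.7784, -6.1302)
  f(x*)   = 25.0457

x* = (0.9778, 1.6814, -0.9557), lambda* = (-1.7784, -6.1302)


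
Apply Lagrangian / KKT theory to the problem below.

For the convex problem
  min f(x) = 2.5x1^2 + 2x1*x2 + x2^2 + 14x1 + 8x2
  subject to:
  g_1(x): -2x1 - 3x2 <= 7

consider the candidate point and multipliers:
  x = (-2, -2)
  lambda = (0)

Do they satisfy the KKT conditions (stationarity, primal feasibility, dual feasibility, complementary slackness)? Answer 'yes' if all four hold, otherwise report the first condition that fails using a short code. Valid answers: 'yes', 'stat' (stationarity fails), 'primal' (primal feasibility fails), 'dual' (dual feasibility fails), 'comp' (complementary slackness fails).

Gradient of f: grad f(x) = Q x + c = (0, 0)
Constraint values g_i(x) = a_i^T x - b_i:
  g_1((-2, -2)) = 3
Stationarity residual: grad f(x) + sum_i lambda_i a_i = (0, 0)
  -> stationarity OK
Primal feasibility (all g_i <= 0): FAILS
Dual feasibility (all lambda_i >= 0): OK
Complementary slackness (lambda_i * g_i(x) = 0 for all i): OK

Verdict: the first failing condition is primal_feasibility -> primal.

primal


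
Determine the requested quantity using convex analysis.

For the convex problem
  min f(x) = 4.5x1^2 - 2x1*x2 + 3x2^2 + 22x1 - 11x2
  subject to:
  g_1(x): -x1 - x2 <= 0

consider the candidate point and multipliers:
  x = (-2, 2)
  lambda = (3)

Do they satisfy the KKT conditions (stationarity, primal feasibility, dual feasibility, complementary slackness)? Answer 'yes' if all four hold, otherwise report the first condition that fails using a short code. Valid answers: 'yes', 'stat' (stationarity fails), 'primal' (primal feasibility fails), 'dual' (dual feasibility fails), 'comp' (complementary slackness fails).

Gradient of f: grad f(x) = Q x + c = (0, 5)
Constraint values g_i(x) = a_i^T x - b_i:
  g_1((-2, 2)) = 0
Stationarity residual: grad f(x) + sum_i lambda_i a_i = (-3, 2)
  -> stationarity FAILS
Primal feasibility (all g_i <= 0): OK
Dual feasibility (all lambda_i >= 0): OK
Complementary slackness (lambda_i * g_i(x) = 0 for all i): OK

Verdict: the first failing condition is stationarity -> stat.

stat


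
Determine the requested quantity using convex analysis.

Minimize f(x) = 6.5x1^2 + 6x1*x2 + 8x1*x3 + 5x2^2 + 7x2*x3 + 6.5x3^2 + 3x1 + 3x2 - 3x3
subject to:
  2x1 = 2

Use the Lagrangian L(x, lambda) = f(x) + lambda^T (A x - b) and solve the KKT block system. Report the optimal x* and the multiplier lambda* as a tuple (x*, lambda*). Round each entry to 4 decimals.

Form the Lagrangian:
  L(x, lambda) = (1/2) x^T Q x + c^T x + lambda^T (A x - b)
Stationarity (grad_x L = 0): Q x + c + A^T lambda = 0.
Primal feasibility: A x = b.

This gives the KKT block system:
  [ Q   A^T ] [ x     ]   [-c ]
  [ A    0  ] [ lambda ] = [ b ]

Solving the linear system:
  x*      = (1, -1.0123, 0.1605)
  lambda* = (-5.6049)
  f(x*)   = 5.3457

x* = (1, -1.0123, 0.1605), lambda* = (-5.6049)


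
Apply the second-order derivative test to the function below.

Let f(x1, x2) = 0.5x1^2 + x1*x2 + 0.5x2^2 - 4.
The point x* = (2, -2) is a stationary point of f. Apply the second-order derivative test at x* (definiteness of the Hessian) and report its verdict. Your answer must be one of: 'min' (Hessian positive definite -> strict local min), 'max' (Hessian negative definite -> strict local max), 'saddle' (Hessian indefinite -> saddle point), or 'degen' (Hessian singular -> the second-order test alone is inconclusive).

Compute the Hessian H = grad^2 f:
  H = [[1, 1], [1, 1]]
Verify stationarity: grad f(x*) = H x* + g = (0, 0).
Eigenvalues of H: 0, 2.
H has a zero eigenvalue (singular; positive semidefinite but not definite), so H is neither positive definite, negative definite, nor indefinite. The second-order test alone is inconclusive -> degen.
(Indeed, f is constant along the null direction of H through x*, so x* is not a strict local extremum.)

degen


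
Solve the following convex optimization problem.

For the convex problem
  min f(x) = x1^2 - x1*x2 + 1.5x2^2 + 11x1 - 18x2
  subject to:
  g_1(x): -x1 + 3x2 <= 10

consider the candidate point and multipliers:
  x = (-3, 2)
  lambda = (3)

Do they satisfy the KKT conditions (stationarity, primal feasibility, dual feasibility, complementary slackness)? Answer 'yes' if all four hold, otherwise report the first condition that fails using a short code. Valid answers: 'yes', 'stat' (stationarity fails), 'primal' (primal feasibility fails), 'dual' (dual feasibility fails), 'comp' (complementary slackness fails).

Gradient of f: grad f(x) = Q x + c = (3, -9)
Constraint values g_i(x) = a_i^T x - b_i:
  g_1((-3, 2)) = -1
Stationarity residual: grad f(x) + sum_i lambda_i a_i = (0, 0)
  -> stationarity OK
Primal feasibility (all g_i <= 0): OK
Dual feasibility (all lambda_i >= 0): OK
Complementary slackness (lambda_i * g_i(x) = 0 for all i): FAILS

Verdict: the first failing condition is complementary_slackness -> comp.

comp
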